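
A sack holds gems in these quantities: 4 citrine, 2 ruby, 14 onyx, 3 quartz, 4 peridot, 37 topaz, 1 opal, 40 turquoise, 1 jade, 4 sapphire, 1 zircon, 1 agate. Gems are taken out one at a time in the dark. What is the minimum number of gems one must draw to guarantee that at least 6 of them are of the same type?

An adversary could hand out at most 5 gems per type (9 types run out sooner): 4 + 2 + 5 + 3 + 4 + 5 + 1 + 5 + 1 + 4 + 1 + 1 = 36 gems and still no type has 6.
Pigeonhole: one more gem lands in a type already at 5, so 37 draws are enough and 36 are not.

37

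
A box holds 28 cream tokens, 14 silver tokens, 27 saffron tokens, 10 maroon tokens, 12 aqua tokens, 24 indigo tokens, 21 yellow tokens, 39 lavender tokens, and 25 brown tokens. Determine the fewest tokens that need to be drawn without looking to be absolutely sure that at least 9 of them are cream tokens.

In the worst case for collecting cream tokens, every non-cream token comes out first.
There are 14 + 27 + 10 + 12 + 24 + 21 + 39 + 25 = 172 non-cream tokens altogether.
After those, each further token must be cream, so 172 + 9 = 181 draws guarantee 9 cream tokens.

181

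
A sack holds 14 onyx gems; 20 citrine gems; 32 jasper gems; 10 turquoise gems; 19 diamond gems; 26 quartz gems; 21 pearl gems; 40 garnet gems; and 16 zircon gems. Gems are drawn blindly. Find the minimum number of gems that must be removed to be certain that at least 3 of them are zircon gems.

185

In the worst case for collecting zircon gems, every non-zircon gem comes out first.
There are 14 + 20 + 32 + 10 + 19 + 26 + 21 + 40 = 182 non-zircon gems altogether.
After those, each further gem must be zircon, so 182 + 3 = 185 draws guarantee 3 zircon gems.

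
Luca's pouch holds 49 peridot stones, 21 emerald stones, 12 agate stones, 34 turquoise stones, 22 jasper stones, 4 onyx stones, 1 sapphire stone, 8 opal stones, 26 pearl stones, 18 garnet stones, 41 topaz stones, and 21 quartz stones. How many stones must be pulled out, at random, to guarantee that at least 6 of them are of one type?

56

An adversary could hand out at most 5 stones per type (onyx, sapphire run out sooner): 5 + 5 + 5 + 5 + 5 + 4 + 1 + 5 + 5 + 5 + 5 + 5 = 55 stones and still no type has 6.
By pigeonhole, one more stone lands in a type already at 5, so 56 draws are enough and 55 are not.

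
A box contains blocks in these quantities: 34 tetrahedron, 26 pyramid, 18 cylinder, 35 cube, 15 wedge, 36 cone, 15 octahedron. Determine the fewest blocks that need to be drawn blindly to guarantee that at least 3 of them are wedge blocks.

167

In the worst case for collecting wedge blocks, every non-wedge block comes out first.
There are 34 + 26 + 18 + 35 + 36 + 15 = 164 non-wedge blocks altogether.
After those, each further block must be wedge, so 164 + 3 = 167 draws guarantee 3 wedge blocks.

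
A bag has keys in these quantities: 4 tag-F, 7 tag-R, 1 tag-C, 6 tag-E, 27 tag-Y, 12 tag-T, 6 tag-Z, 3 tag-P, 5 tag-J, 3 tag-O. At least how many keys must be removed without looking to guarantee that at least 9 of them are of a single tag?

Pigeonhole: the 10 tags are the holes; the keys drawn are the pigeons.
To avoid 9 of any one tag, the worst case takes at most 8 of each tag, or every key of a tag that has fewer than 8.
That gives 4 + 7 + 1 + 6 + 8 + 8 + 6 + 3 + 5 + 3 = 51 keys with no tag reaching 9.
The next key forces some tag to 9, so 51 + 1 = 52.

52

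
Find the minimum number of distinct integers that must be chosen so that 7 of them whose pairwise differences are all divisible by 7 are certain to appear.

43

Integers whose pairwise differences are multiples of 7 are exactly those sharing a remainder mod 7. By the pigeonhole principle, the 7 residue classes mod 7 are the pigeonholes.
With 42 integers one could put 6 in each residue class and have no class reach 7.
The 43rd integer pushes some class to 7, so 7·6 + 1 = 43.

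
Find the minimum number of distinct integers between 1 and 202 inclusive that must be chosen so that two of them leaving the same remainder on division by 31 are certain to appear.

32

Pigeonhole: the 31 residue classes mod 31 are the pigeonholes.
With 31 integers one could put 1 in each residue class and have no class reach 2.
The 32nd integer pushes some class to 2, so 31·1 + 1 = 32.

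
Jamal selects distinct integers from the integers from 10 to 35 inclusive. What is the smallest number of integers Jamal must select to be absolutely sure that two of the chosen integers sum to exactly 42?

Group the elements by complementary pair {x, 42−x}: {10,32}, {11,31}, {12,30}, …, giving 11 two-element pairs, the single value 21 (it cannot pair with itself since the integers are distinct), and 3 integers whose partner 42−x falls outside [10,35].
Pigeonhole: treating each of those 15 groups as a pigeonhole, one can pick one integer per group — 15 integers — with no two summing to 42.
The 16th integer lands in an occupied pair, forcing a sum of 42.

16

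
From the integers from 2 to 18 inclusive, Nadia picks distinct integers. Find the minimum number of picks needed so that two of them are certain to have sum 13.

13

A set avoiding the sum 13 can contain at most one of each pair {x, 13−x}, plus the 7 elements whose complement lies outside the range.
The integers 7, …, 18 (12 of them) are such a set: any two sum to at least 7+8 = 15 > 13.
Pigeonhole: any 13th integer completes one of the 5 pairs, so 13 choices force a sum of 13.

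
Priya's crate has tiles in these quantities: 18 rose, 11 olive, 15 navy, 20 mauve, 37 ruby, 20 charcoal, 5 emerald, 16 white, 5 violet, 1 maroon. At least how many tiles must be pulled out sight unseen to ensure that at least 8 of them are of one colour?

61

An adversary could hand out at most 7 tiles per colour (emerald, violet, maroon run out sooner): 7 + 7 + 7 + 7 + 7 + 7 + 5 + 7 + 5 + 1 = 60 tiles and still no colour has 8.
One more tile lands in a colour already at 7, so 61 draws are enough and 60 are not.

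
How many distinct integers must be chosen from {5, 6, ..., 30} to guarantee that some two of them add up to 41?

17

Group the elements by complementary pair {x, 41−x}: {11,30}, {12,29}, {13,28}, …, giving 10 two-element pairs and 6 integers whose partner 41−x falls outside [5,30].
Treating each of those 16 groups as a pigeonhole, one can pick one integer per group — 16 integers — with no two summing to 41.
The 17th integer lands in an occupied pair, forcing a sum of 41.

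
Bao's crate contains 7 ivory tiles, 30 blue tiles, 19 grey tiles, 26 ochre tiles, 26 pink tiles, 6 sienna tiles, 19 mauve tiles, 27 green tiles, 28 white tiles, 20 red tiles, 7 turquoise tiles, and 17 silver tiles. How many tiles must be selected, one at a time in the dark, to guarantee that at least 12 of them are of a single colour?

The 12 colours are the holes; the tiles drawn are the pigeons.
To avoid 12 of any one colour, the worst case takes at most 11 of each colour, or every tile of a colour that has fewer than 11.
That gives 7 + 11 + 11 + 11 + 11 + 6 + 11 + 11 + 11 + 11 + 7 + 11 = 119 tiles with no colour reaching 12.
The next tile forces some colour to 12, so 119 + 1 = 120.

120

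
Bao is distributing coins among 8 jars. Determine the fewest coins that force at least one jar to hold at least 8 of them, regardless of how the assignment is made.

With 56 coins one could put exactly 7 in each of the 8 jars, and no jar would reach 8.
By pigeonhole, one more coin must land in a jar that already has 7, giving it 8.
So 8 × 7 + 1 = 57 coins are required.

57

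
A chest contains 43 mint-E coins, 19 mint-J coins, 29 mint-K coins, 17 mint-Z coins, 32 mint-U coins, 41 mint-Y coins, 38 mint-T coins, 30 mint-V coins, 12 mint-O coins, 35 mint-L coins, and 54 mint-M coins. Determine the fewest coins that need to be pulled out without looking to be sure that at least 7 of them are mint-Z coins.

In the worst case for collecting mint-Z coins, every non-mint-Z coin comes out first.
There are 43 + 19 + 29 + 32 + 41 + 38 + 30 + 12 + 35 + 54 = 333 non-mint-Z coins altogether.
After those, each further coin must be mint-Z, so 333 + 7 = 340 draws guarantee 7 mint-Z coins.

340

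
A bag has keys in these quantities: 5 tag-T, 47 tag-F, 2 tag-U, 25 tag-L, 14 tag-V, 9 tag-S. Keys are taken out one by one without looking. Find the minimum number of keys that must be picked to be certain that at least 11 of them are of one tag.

An adversary could hand out at most 10 keys per tag (tag-T, tag-U, tag-S run out sooner): 5 + 10 + 2 + 10 + 10 + 9 = 46 keys and still no tag has 11.
By the pigeonhole principle, one more key lands in a tag already at 10, so 47 draws are enough and 46 are not.

47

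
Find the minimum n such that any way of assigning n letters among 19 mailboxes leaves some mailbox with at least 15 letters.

With 266 letters one could put exactly 14 in each of the 19 mailboxes, and no mailbox would reach 15.
One more letter must land in a mailbox that already has 14, giving it 15.
So 19 × 14 + 1 = 267 letters are required.

267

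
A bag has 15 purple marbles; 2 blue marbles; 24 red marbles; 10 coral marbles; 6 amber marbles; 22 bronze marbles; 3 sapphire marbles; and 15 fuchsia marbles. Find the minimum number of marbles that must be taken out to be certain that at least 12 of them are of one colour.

The 8 colours are the holes; the marbles drawn are the pigeons.
To avoid 12 of any one colour, the worst case takes at most 11 of each colour, or every marble of a colour that has fewer than 11.
That gives 11 + 2 + 11 + 10 + 6 + 11 + 3 + 11 = 65 marbles with no colour reaching 12.
The next marble forces some colour to 12, so 65 + 1 = 66.

66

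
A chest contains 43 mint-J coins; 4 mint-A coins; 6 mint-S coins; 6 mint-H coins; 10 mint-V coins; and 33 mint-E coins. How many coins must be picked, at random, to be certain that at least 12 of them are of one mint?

An adversary could hand out at most 11 coins per mint (4 mints run out sooner): 11 + 4 + 6 + 6 + 10 + 11 = 48 coins and still no mint has 12.
One more coin lands in a mint already at 11, so 49 draws are enough and 48 are not.

49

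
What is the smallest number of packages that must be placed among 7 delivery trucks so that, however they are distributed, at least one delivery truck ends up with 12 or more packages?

78

With 77 packages one could put exactly 11 in each of the 7 delivery trucks, and no delivery truck would reach 12.
One more package must land in a delivery truck that already has 11, giving it 12.
So 7 × 11 + 1 = 78 packages are required.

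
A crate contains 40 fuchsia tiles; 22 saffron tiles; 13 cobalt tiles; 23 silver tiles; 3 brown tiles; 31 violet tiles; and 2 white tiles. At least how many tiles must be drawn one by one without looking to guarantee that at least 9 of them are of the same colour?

46

By pigeonhole, the 7 colours are the holes; the tiles drawn are the pigeons.
To avoid 9 of any one colour, the worst case takes at most 8 of each colour, or every tile of a colour that has fewer than 8.
That gives 8 + 8 + 8 + 8 + 3 + 8 + 2 = 45 tiles with no colour reaching 9.
The next tile forces some colour to 9, so 45 + 1 = 46.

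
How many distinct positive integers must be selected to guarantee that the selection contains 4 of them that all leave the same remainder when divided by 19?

58

The 19 residue classes mod 19 are the pigeonholes.
With 57 integers one could put 3 in each residue class and have no class reach 4.
The 58th integer pushes some class to 4, so 19·3 + 1 = 58.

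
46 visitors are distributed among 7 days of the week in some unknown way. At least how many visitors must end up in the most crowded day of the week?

The 7 days of the week are the holes and the 46 visitors are the pigeons.
If every day of the week held at most 6 visitors, the total would be at most 7 × 6 = 42, which is less than 46.
So some day of the week holds at least ⌈46/7⌉ = 7 visitors.

7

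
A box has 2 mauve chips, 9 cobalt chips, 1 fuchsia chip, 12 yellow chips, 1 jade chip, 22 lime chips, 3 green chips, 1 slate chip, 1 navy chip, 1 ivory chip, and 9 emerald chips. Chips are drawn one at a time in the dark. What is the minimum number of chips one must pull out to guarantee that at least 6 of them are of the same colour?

31

An adversary could hand out at most 5 chips per colour (7 colours run out sooner): 2 + 5 + 1 + 5 + 1 + 5 + 3 + 1 + 1 + 1 + 5 = 30 chips and still no colour has 6.
One more chip lands in a colour already at 5, so 31 draws are enough and 30 are not.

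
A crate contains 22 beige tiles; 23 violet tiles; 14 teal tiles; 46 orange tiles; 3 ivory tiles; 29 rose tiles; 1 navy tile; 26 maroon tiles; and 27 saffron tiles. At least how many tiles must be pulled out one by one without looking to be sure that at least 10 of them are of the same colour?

68

The 9 colours are the holes; the tiles drawn are the pigeons.
To avoid 10 of any one colour, the worst case takes at most 9 of each colour, or every tile of a colour that has fewer than 9.
That gives 9 + 9 + 9 + 9 + 3 + 9 + 1 + 9 + 9 = 67 tiles with no colour reaching 10.
The next tile forces some colour to 10, so 67 + 1 = 68.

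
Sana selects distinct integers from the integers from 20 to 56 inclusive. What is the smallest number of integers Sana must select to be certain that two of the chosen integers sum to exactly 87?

Group the elements by complementary pair {x, 87−x}: {31,56}, {32,55}, {33,54}, …, giving 13 two-element pairs and 11 integers whose partner 87−x falls outside [20,56].
By pigeonhole, treating each of those 24 groups as a pigeonhole, one can pick one integer per group — 24 integers — with no two summing to 87.
The 25th integer lands in an occupied pair, forcing a sum of 87.

25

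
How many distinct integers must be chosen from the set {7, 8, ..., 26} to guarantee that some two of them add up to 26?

15

A set avoiding the sum 26 can contain at most one of each pair {x, 26−x}, plus the 8 elements whose complement lies outside the range or equal to its own complement.
The integers 13, …, 26 (14 of them) are such a set: any two sum to at least 13+14 = 27 > 26.
By pigeonhole, any 15th integer completes one of the 6 pairs, so 15 choices force a sum of 26.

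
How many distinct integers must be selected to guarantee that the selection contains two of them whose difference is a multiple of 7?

Integers whose pairwise differences are multiples of 7 are exactly those sharing a remainder mod 7. The 7 residue classes mod 7 are the pigeonholes.
With 7 integers one could put 1 in each residue class and have no class reach 2.
The 8th integer pushes some class to 2, so 7·1 + 1 = 8.

8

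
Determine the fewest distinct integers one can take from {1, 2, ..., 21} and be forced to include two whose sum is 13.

Two chosen integers sum to 13 exactly when both halves of some pair {x, 13−x} with 1 ≤ x ≤ 13−x ≤ 12 are chosen — 6 such pairs.
The remaining 9 elements (those with no distinct partner in range) can never complete a 13-sum, so the worst case takes all of them and one from each pair: 9 + 6 = 15.
By pigeonhole, the 16th integer has to be the second member of some pair, so 15 + 1 = 16.

16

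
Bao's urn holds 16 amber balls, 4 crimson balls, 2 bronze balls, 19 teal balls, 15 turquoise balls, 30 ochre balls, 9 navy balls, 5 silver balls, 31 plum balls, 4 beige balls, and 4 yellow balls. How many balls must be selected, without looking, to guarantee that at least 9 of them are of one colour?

An adversary could hand out at most 8 balls per colour (5 colours run out sooner): 8 + 4 + 2 + 8 + 8 + 8 + 8 + 5 + 8 + 4 + 4 = 67 balls and still no colour has 9.
By the pigeonhole principle, one more ball lands in a colour already at 8, so 68 draws are enough and 67 are not.

68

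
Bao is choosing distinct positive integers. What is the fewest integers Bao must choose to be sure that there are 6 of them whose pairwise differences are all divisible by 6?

31

Integers whose pairwise differences are multiples of 6 are exactly those sharing a remainder mod 6. By the pigeonhole principle, the 6 residue classes mod 6 are the pigeonholes.
With 30 integers one could put 5 in each residue class and have no class reach 6.
The 31st integer pushes some class to 6, so 6·5 + 1 = 31.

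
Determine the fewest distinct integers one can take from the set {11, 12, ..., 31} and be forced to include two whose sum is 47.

Group the elements by complementary pair {x, 47−x}: {16,31}, {17,30}, {18,29}, …, giving 8 two-element pairs and 5 integers whose partner 47−x falls outside [11,31].
Treating each of those 13 groups as a pigeonhole, one can pick one integer per group — 13 integers — with no two summing to 47.
The 14th integer lands in an occupied pair, forcing a sum of 47.

14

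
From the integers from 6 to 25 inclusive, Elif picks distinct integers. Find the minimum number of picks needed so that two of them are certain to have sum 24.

Group the elements by complementary pair {x, 24−x}: {6,18}, {7,17}, {8,16}, …, giving 6 two-element pairs, the single value 12 (it cannot pair with itself since the integers are distinct), and 7 integers whose partner 24−x falls outside [6,25].
Treating each of those 14 groups as a pigeonhole, one can pick one integer per group — 14 integers — with no two summing to 24.
The 15th integer lands in an occupied pair, forcing a sum of 24.

15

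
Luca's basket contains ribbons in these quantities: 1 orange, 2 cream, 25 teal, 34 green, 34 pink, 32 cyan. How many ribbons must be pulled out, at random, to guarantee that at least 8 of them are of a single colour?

An adversary could hand out at most 7 ribbons per colour (orange, cream run out sooner): 1 + 2 + 7 + 7 + 7 + 7 = 31 ribbons and still no colour has 8.
One more ribbon lands in a colour already at 7, so 32 draws are enough and 31 are not.

32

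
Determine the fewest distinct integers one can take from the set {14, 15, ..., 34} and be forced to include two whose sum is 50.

Two chosen integers sum to 50 exactly when both halves of some pair {x, 50−x} with 16 ≤ x ≤ 50−x ≤ 34 are chosen — 9 such pairs.
The remaining 3 elements (those with no distinct partner in range) can never complete a 50-sum, so the worst case takes all of them and one from each pair: 3 + 9 = 12.
Pigeonhole: the 13th integer has to be the second member of some pair, so 12 + 1 = 13.

13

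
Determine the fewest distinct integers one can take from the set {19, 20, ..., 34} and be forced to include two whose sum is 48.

12

Group the elements by complementary pair {x, 48−x}: {19,29}, {20,28}, {21,27}, …, giving 5 two-element pairs; the single value 24 (it cannot pair with itself since the integers are distinct); and 5 integers whose partner 48−x falls outside [19,34].
By pigeonhole, treating each of those 11 groups as a pigeonhole, one can pick one integer per group — 11 integers — with no two summing to 48.
The 12th integer lands in an occupied pair, forcing a sum of 48.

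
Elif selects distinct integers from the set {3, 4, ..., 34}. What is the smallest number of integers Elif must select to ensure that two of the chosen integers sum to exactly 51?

24

Two chosen integers sum to 51 exactly when both halves of some pair {x, 51−x} with 17 ≤ x ≤ 51−x ≤ 34 are chosen — 9 such pairs.
The remaining 14 elements (those with no distinct partner in range) can never complete a 51-sum, so the worst case takes all of them and one from each pair: 14 + 9 = 23.
The 24th integer has to be the second member of some pair, so 23 + 1 = 24.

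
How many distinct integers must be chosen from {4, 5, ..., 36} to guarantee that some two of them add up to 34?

Two chosen integers sum to 34 exactly when both halves of some pair {x, 34−x} with 4 ≤ x ≤ 34−x ≤ 30 are chosen — 13 such pairs.
The remaining 7 elements (those with no distinct partner in range) can never complete a 34-sum, so the worst case takes all of them and one from each pair: 7 + 13 = 20.
By the pigeonhole principle, the 21st integer has to be the second member of some pair, so 20 + 1 = 21.

21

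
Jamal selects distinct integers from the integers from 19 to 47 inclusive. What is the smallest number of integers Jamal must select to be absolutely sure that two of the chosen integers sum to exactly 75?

Two chosen integers sum to 75 exactly when both halves of some pair {x, 75−x} with 28 ≤ x ≤ 75−x ≤ 47 are chosen — 10 such pairs.
The remaining 9 elements (those with no distinct partner in range) can never complete a 75-sum, so the worst case takes all of them and one from each pair: 9 + 10 = 19.
The 20th integer has to be the second member of some pair, so 19 + 1 = 20.

20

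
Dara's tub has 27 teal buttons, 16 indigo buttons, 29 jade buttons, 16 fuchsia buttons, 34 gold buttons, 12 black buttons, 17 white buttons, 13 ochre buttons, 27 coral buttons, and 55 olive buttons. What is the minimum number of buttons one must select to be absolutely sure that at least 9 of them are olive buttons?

200

In the worst case for collecting olive buttons, every non-olive button comes out first.
There are 27 + 16 + 29 + 16 + 34 + 12 + 17 + 13 + 27 = 191 non-olive buttons altogether.
After those, each further button must be olive, so 191 + 9 = 200 draws guarantee 9 olive buttons.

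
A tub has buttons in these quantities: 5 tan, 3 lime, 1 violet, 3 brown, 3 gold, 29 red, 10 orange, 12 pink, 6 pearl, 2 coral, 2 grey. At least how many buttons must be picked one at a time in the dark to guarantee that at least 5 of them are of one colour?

35

Put each drawn button into a box by colour. The largest draw with every box below 5 takes min(count, 4) from each colour; colours with fewer than 4 contribute all they have.
Σ min(cᵢ, 4) = 4 + 3 + 1 + 3 + 3 + 4 + 4 + 4 + 4 + 2 + 2 = 34.
Draw number 34 + 1 = 35 must push one box to 5.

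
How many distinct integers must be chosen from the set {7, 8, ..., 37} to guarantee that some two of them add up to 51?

Group the elements by complementary pair {x, 51−x}: {14,37}, {15,36}, {16,35}, …, giving 12 two-element pairs and 7 integers whose partner 51−x falls outside [7,37].
By pigeonhole, treating each of those 19 groups as a pigeonhole, one can pick one integer per group — 19 integers — with no two summing to 51.
The 20th integer lands in an occupied pair, forcing a sum of 51.

20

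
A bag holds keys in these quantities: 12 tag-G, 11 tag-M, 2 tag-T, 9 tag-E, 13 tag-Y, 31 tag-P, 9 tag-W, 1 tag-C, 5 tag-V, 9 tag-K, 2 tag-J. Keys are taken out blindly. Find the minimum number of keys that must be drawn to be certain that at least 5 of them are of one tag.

The 11 tags are the holes; the keys drawn are the pigeons.
To avoid 5 of any one tag, the worst case takes at most 4 of each tag, or every key of a tag that has fewer than 4.
That gives 4 + 4 + 2 + 4 + 4 + 4 + 4 + 1 + 4 + 4 + 2 = 37 keys with no tag reaching 5.
The next key forces some tag to 5, so 37 + 1 = 38.

38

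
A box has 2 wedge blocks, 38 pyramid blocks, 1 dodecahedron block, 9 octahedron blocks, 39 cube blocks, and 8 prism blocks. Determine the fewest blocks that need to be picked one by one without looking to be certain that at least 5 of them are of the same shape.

An adversary could hand out at most 4 blocks per shape (wedge, dodecahedron run out sooner): 2 + 4 + 1 + 4 + 4 + 4 = 19 blocks and still no shape has 5.
One more block lands in a shape already at 4, so 20 draws are enough and 19 are not.

20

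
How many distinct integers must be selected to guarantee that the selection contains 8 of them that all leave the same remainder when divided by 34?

The 34 residue classes mod 34 are the pigeonholes.
With 238 integers one could put 7 in each residue class and have no class reach 8.
The 239th integer pushes some class to 8, so 34·7 + 1 = 239.

239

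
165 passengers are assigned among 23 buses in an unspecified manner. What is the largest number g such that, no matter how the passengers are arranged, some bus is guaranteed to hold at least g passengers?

The 23 buses are the holes and the 165 passengers are the pigeons.
If every bus held at most 7 passengers, the total would be at most 23 × 7 = 161, which is less than 165.
So some bus holds at least ⌈165/23⌉ = 8 passengers.

8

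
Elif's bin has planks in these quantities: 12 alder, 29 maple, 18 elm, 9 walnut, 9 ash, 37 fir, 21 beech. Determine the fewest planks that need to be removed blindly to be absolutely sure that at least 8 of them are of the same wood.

50

An adversary could hand out at most 7 planks per wood: 7 + 7 + 7 + 7 + 7 + 7 + 7 = 49 planks and still no wood has 8.
One more plank lands in a wood already at 7, so 50 draws are enough and 49 are not.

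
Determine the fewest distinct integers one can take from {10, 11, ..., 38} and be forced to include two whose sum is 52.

18

A set avoiding the sum 52 can contain at most one of each pair {x, 52−x}, plus the 5 elements whose complement lies outside the range or equal to its own complement.
The integers 10, …, 26 (17 of them) are such a set: any two sum to at least 10+11 = 21 and at most 25+26 = 51 < 52.
Any 18th integer completes one of the 12 pairs, so 18 choices force a sum of 52.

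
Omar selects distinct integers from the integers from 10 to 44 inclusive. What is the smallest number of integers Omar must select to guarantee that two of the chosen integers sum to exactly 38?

Two chosen integers sum to 38 exactly when both halves of some pair {x, 38−x} with 10 ≤ x ≤ 38−x ≤ 28 are chosen — 9 such pairs.
The remaining 17 elements (those with no distinct partner in range) can never complete a 38-sum, so the worst case takes all of them and one from each pair: 17 + 9 = 26.
By pigeonhole, the 27th integer has to be the second member of some pair, so 26 + 1 = 27.

27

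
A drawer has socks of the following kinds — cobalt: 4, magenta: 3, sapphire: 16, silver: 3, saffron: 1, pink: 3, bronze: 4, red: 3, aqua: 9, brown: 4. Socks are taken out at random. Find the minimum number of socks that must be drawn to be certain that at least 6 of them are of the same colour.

Put each drawn sock into a box by colour. The largest draw with every box below 6 takes min(count, 5) from each colour; colours with fewer than 5 contribute all they have.
Σ min(cᵢ, 5) = 4 + 3 + 5 + 3 + 1 + 3 + 4 + 3 + 5 + 4 = 35.
Draw number 35 + 1 = 36 must push one box to 6.

36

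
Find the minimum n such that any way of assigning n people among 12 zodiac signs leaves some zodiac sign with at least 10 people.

109

With 108 people one could put exactly 9 in each of the 12 zodiac signs, and no zodiac sign would reach 10.
One more person must land in a zodiac sign that already has 9, giving it 10.
So 12 × 9 + 1 = 109 people are required.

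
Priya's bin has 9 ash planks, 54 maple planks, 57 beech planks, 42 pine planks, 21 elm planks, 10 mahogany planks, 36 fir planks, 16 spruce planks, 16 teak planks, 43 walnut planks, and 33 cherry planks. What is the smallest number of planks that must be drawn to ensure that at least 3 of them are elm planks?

In the worst case for collecting elm planks, every non-elm plank comes out first.
There are 9 + 54 + 57 + 42 + 10 + 36 + 16 + 16 + 43 + 33 = 316 non-elm planks altogether.
After those, each further plank must be elm, so 316 + 3 = 319 draws guarantee 3 elm planks.

319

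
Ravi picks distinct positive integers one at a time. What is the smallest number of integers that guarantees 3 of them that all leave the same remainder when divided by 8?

17

The 8 residue classes mod 8 are the pigeonholes.
With 16 integers one could put 2 in each residue class and have no class reach 3.
The 17th integer pushes some class to 3, so 8·2 + 1 = 17.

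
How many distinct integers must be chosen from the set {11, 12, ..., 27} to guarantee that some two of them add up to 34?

12

Group the elements by complementary pair {x, 34−x}: {11,23}, {12,22}, {13,21}, …, giving 6 two-element pairs, the single value 17 (it cannot pair with itself since the integers are distinct), and 4 integers whose partner 34−x falls outside [11,27].
Treating each of those 11 groups as a pigeonhole, one can pick one integer per group — 11 integers — with no two summing to 34.
The 12th integer lands in an occupied pair, forcing a sum of 34.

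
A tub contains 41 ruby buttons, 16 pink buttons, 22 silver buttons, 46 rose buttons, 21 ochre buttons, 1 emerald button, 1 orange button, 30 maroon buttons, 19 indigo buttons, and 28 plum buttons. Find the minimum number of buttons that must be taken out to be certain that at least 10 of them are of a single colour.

The 10 colours are the holes; the buttons drawn are the pigeons.
To avoid 10 of any one colour, the worst case takes at most 9 of each colour, or every button of a colour that has fewer than 9.
That gives 9 + 9 + 9 + 9 + 9 + 1 + 1 + 9 + 9 + 9 = 74 buttons with no colour reaching 10.
The next button forces some colour to 10, so 74 + 1 = 75.

75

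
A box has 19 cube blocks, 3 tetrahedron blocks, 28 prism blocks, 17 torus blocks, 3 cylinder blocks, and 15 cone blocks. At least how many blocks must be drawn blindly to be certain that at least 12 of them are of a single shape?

51

An adversary could hand out at most 11 blocks per shape (tetrahedron, cylinder run out sooner): 11 + 3 + 11 + 11 + 3 + 11 = 50 blocks and still no shape has 12.
One more block lands in a shape already at 11, so 51 draws are enough and 50 are not.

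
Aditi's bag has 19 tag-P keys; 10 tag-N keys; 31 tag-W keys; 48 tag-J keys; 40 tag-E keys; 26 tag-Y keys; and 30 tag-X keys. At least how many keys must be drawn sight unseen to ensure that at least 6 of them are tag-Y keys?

In the worst case for collecting tag-Y keys, every non-tag-Y key comes out first.
There are 19 + 10 + 31 + 48 + 40 + 30 = 178 non-tag-Y keys altogether.
After those, each further key must be tag-Y, so 178 + 6 = 184 draws guarantee 6 tag-Y keys.

184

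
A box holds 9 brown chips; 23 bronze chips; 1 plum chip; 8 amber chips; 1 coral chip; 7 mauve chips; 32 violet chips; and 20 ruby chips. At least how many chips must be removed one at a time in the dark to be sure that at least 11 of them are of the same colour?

57

By the pigeonhole principle, the 8 colours are the holes; the chips drawn are the pigeons.
To avoid 11 of any one colour, the worst case takes at most 10 of each colour, or every chip of a colour that has fewer than 10.
That gives 9 + 10 + 1 + 8 + 1 + 7 + 10 + 10 = 56 chips with no colour reaching 11.
The next chip forces some colour to 11, so 56 + 1 = 57.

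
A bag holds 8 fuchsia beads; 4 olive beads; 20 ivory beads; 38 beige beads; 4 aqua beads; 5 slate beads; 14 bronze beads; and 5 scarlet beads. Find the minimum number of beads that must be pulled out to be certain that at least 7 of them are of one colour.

An adversary could hand out at most 6 beads per colour (4 colours run out sooner): 6 + 4 + 6 + 6 + 4 + 5 + 6 + 5 = 42 beads and still no colour has 7.
One more bead lands in a colour already at 6, so 43 draws are enough and 42 are not.

43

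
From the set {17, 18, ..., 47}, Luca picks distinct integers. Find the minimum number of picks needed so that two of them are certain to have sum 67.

18

Two chosen integers sum to 67 exactly when both halves of some pair {x, 67−x} with 20 ≤ x ≤ 67−x ≤ 47 are chosen — 14 such pairs.
The remaining 3 elements (those with no distinct partner in range) can never complete a 67-sum, so the worst case takes all of them and one from each pair: 3 + 14 = 17.
By the pigeonhole principle, the 18th integer has to be the second member of some pair, so 17 + 1 = 18.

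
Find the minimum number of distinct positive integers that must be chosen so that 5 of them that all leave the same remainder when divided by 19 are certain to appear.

Pigeonhole: the 19 residue classes mod 19 are the pigeonholes.
With 76 integers one could put 4 in each residue class and have no class reach 5.
The 77th integer pushes some class to 5, so 19·4 + 1 = 77.

77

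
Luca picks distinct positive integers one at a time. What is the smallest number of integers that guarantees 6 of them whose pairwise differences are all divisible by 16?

Integers whose pairwise differences are multiples of 16 are exactly those sharing a remainder mod 16. Pigeonhole: the 16 residue classes mod 16 are the pigeonholes.
With 80 integers one could put 5 in each residue class and have no class reach 6.
The 81st integer pushes some class to 6, so 16·5 + 1 = 81.

81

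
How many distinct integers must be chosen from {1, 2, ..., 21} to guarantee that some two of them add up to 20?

13

Two chosen integers sum to 20 exactly when both halves of some pair {x, 20−x} with 1 ≤ x ≤ 20−x ≤ 19 are chosen — 9 such pairs.
The remaining 3 elements (those with no distinct partner in range) can never complete a 20-sum, so the worst case takes all of them and one from each pair: 3 + 9 = 12.
Pigeonhole: the 13th integer has to be the second member of some pair, so 12 + 1 = 13.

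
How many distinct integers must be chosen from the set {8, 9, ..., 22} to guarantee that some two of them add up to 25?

11

A set avoiding the sum 25 can contain at most one of each pair {x, 25−x}, plus the 5 elements whose complement lies outside the range.
The integers 13, …, 22 (10 of them) are such a set: any two sum to at least 13+14 = 27 > 25.
Any 11th integer completes one of the 5 pairs, so 11 choices force a sum of 25.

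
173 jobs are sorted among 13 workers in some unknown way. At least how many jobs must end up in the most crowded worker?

14

The 13 workers are the holes and the 173 jobs are the pigeons.
If every worker held at most 13 jobs, the total would be at most 13 × 13 = 169, which is less than 173.
So some worker holds at least ⌈173/13⌉ = 14 jobs.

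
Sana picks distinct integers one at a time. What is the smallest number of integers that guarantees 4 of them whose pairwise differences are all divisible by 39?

Integers whose pairwise differences are multiples of 39 are exactly those sharing a remainder mod 39. By pigeonhole, the 39 residue classes mod 39 are the pigeonholes.
With 117 integers one could put 3 in each residue class and have no class reach 4.
The 118th integer pushes some class to 4, so 39·3 + 1 = 118.

118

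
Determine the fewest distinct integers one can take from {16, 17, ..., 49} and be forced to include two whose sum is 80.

Two chosen integers sum to 80 exactly when both halves of some pair {x, 80−x} with 31 ≤ x ≤ 80−x ≤ 49 are chosen — 9 such pairs.
The remaining 16 elements (those with no distinct partner in range) can never complete a 80-sum, so the worst case takes all of them and one from each pair: 16 + 9 = 25.
By the pigeonhole principle, the 26th integer has to be the second member of some pair, so 25 + 1 = 26.

26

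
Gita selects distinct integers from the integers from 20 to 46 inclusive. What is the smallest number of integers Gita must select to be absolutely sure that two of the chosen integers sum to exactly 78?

Group the elements by complementary pair {x, 78−x}: {32,46}, {33,45}, {34,44}, …, giving 7 two-element pairs, the single value 39 (it cannot pair with itself since the integers are distinct), and 12 integers whose partner 78−x falls outside [20,46].
Pigeonhole: treating each of those 20 groups as a pigeonhole, one can pick one integer per group — 20 integers — with no two summing to 78.
The 21st integer lands in an occupied pair, forcing a sum of 78.

21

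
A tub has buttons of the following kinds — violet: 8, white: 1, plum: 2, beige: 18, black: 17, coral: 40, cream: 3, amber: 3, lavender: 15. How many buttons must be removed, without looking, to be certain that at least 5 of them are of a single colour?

30

An adversary could hand out at most 4 buttons per colour (4 colours run out sooner): 4 + 1 + 2 + 4 + 4 + 4 + 3 + 3 + 4 = 29 buttons and still no colour has 5.
One more button lands in a colour already at 4, so 30 draws are enough and 29 are not.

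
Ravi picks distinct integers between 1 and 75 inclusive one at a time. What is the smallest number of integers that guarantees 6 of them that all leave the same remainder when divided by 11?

Pigeonhole: the 11 residue classes mod 11 are the pigeonholes.
With 55 integers one could put 5 in each residue class and have no class reach 6.
The 56th integer pushes some class to 6, so 11·5 + 1 = 56.

56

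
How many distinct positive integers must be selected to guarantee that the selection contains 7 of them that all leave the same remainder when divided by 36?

217

The 36 residue classes mod 36 are the pigeonholes.
With 216 integers one could put 6 in each residue class and have no class reach 7.
The 217th integer pushes some class to 7, so 36·6 + 1 = 217.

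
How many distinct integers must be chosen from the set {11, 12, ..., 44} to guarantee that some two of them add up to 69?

25

Group the elements by complementary pair {x, 69−x}: {25,44}, {26,43}, {27,42}, …, giving 10 two-element pairs and 14 integers whose partner 69−x falls outside [11,44].
Treating each of those 24 groups as a pigeonhole, one can pick one integer per group — 24 integers — with no two summing to 69.
The 25th integer lands in an occupied pair, forcing a sum of 69.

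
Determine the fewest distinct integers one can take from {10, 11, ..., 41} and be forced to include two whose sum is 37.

A set avoiding the sum 37 can contain at most one of each pair {x, 37−x}, plus the 14 elements whose complement lies outside the range.
The integers 19, …, 41 (23 of them) are such a set: any two sum to at least 19+20 = 39 > 37.
Any 24th integer completes one of the 9 pairs, so 24 choices force a sum of 37.

24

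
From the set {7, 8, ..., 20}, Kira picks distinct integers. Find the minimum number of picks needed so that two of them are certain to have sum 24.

10

Group the elements by complementary pair {x, 24−x}: {7,17}, {8,16}, {9,15}, …, giving 5 two-element pairs, the single value 12 (it cannot pair with itself since the integers are distinct), and 3 integers whose partner 24−x falls outside [7,20].
By the pigeonhole principle, treating each of those 9 groups as a pigeonhole, one can pick one integer per group — 9 integers — with no two summing to 24.
The 10th integer lands in an occupied pair, forcing a sum of 24.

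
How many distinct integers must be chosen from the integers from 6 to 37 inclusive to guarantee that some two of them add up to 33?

A set avoiding the sum 33 can contain at most one of each pair {x, 33−x}, plus the 10 elements whose complement lies outside the range.
The integers 17, …, 37 (21 of them) are such a set: any two sum to at least 17+18 = 35 > 33.
By the pigeonhole principle, any 22nd integer completes one of the 11 pairs, so 22 choices force a sum of 33.

22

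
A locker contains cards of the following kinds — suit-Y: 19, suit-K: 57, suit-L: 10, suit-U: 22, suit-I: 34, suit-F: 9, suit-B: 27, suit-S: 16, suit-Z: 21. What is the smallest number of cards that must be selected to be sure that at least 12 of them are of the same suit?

By the pigeonhole principle, the 9 suits are the holes; the cards drawn are the pigeons.
To avoid 12 of any one suit, the worst case takes at most 11 of each suit, or every card of a suit that has fewer than 11.
That gives 11 + 11 + 10 + 11 + 11 + 9 + 11 + 11 + 11 = 96 cards with no suit reaching 12.
The next card forces some suit to 12, so 96 + 1 = 97.

97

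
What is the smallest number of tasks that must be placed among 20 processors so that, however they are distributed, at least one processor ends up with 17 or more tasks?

321

With 320 tasks one could put exactly 16 in each of the 20 processors, and no processor would reach 17.
By the pigeonhole principle, one more task must land in a processor that already has 16, giving it 17.
So 20 × 16 + 1 = 321 tasks are required.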